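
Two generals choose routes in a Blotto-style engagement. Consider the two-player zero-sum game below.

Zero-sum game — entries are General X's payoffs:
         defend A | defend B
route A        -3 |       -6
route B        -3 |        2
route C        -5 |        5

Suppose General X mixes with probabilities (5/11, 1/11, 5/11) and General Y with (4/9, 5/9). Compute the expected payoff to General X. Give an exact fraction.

-17/9

Against (4/9, 5/9), each row's expected payoff is route A: -14/3; route B: -2/9; route C: 5/9.
Taking the (5/11, 1/11, 5/11)-weighted average: (5/11)·(-14/3) + (1/11)·(-2/9) + (5/11)·(5/9) = -17/9.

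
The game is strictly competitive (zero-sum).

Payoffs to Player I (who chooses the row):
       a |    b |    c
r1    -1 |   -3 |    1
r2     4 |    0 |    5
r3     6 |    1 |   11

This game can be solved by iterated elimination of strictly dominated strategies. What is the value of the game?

Row r1 is strictly dominated by row r2 (4>-1, 0>-3, 5>1); eliminate r1.
Column c is strictly dominated by a for Player II (4<5, 6<11); eliminate c.
Row r2 is strictly dominated by row r3 (6>4, 1>0); eliminate r2.
Column a is strictly dominated by b for Player II (1<6); eliminate a.
Only (r3, b) remains, with payoff 1.

1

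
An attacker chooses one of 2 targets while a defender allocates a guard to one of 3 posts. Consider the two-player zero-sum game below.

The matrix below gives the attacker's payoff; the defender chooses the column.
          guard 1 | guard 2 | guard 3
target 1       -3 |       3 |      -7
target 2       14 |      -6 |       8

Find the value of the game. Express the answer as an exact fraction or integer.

-3/4

Column guard 1 is strictly dominated by guard 3 for the defender (it gives the attacker more in every row).
The remaining 2×2 game on (target 1, target 2) × (guard 2, guard 3) has no saddle point. Let the attacker play target 1 with probability p; indifference gives 3p − 6(1−p) = −7p + 8(1−p), so p = 7/12.
Similarly the defender's optimal q on guard 2 is 5/8, and the value is 3·(5/8) + (-7)·(3/8) = -3/4.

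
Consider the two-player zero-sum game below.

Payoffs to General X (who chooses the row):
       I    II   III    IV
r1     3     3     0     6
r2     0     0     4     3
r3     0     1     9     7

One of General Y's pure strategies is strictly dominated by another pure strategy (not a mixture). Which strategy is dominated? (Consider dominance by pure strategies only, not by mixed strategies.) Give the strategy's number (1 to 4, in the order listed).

General Y prefers columns that give General X less. Compare IV with I: 3 < 6, 0 < 3, 0 < 7.
So I strictly dominates IV for General Y; IV is strictly dominated.

4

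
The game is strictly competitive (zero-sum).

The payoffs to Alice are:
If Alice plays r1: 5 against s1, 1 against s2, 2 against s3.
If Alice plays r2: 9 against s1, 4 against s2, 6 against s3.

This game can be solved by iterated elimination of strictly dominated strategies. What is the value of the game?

4

Row r1 is strictly dominated by row r2 (9>5, 4>1, 6>2); eliminate r1.
Column s3 is strictly dominated by s2 for Bob (4<6); eliminate s3.
Column s1 is strictly dominated by s2 for Bob (4<9); eliminate s1.
Only (r2, s2) remains, with payoff 4.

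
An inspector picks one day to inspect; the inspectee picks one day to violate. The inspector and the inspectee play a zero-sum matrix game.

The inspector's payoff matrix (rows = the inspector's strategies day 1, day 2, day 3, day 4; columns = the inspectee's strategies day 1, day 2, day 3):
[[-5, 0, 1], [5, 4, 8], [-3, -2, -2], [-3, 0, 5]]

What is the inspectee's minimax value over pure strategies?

The worst case (largest entry) in each column is day 1: 5, day 2: 4, day 3: 8.
The best (smallest) of these is 4.

4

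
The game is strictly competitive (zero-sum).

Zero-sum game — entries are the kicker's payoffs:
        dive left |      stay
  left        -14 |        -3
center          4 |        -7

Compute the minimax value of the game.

Row minima are -14 and -7, so the kicker's maximin is -7; column maxima are 4 and -3, so the goalkeeper's minimax is -3. These differ, so the equilibrium is in mixed strategies.
Let the kicker play left with probability p. The goalkeeper is indifferent when −14p + 4(1−p) = −3p − 7(1−p), giving p = 1/2.
Let the goalkeeper play dive left with probability q. The kicker is indifferent when −14q − 3(1−q) = 4q − 7(1−q), giving q = 2/11.
The value is -14·(2/11) + (-3)·(9/11) = -5.

-5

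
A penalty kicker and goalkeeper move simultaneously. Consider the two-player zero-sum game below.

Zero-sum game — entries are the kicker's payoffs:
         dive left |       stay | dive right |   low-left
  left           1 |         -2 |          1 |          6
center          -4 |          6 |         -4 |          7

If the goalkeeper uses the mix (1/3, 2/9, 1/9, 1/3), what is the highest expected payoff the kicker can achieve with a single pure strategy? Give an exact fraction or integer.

left: (1)·(1/3) + (-2)·(2/9) + (1)·(1/9) + (6)·(1/3) = 2.
center: (-4)·(1/3) + (6)·(2/9) + (-4)·(1/9) + (7)·(1/3) = 17/9.
The best pure response is left with expected payoff 2.

2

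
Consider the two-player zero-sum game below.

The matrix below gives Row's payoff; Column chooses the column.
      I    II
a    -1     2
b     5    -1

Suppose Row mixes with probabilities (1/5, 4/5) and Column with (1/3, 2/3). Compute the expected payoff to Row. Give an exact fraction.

1

Against (1/3, 2/3), each row's expected payoff is a: 1; b: 1.
Taking the (1/5, 4/5)-weighted average: (1/5)·(1) + (4/5)·(1) = 1.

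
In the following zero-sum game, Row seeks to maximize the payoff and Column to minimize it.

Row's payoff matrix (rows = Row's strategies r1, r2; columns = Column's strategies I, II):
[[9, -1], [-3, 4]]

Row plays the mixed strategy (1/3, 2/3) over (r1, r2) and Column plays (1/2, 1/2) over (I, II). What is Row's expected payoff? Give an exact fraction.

5/3

Against (1/2, 1/2), each row's expected payoff is r1: 4; r2: 1/2.
Taking the (1/3, 2/3)-weighted average: (1/3)·(4) + (2/3)·(1/2) = 5/3.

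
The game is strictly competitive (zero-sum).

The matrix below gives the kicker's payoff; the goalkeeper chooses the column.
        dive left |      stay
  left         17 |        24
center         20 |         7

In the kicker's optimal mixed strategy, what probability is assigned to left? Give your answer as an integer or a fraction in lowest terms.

Row minima are 17 and 7, so the kicker's maximin is 17; column maxima are 20 and 24, so the goalkeeper's minimax is 20. These differ, so the equilibrium is in mixed strategies.
Let the kicker play left with probability p. The goalkeeper is indifferent when 17p + 20(1−p) = 24p + 7(1−p), giving p = 13/20.

13/20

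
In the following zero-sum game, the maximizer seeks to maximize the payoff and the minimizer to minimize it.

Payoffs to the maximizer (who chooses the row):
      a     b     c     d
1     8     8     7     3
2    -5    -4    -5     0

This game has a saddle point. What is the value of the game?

Row minima: 3, -5 → the maximizer's maximin is 3.
Column maxima: 8, 8, 7, 3 → the minimizer's minimax is 3.
They coincide at (1, d), so the value is 3.

3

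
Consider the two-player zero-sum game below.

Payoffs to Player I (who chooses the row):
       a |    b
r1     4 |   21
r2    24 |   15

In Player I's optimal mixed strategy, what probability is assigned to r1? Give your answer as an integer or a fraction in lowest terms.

Row minima are 4 and 15, so Player I's maximin is 15; column maxima are 24 and 21, so Player II's minimax is 21. These differ, so the equilibrium is in mixed strategies.
Let Player I play r1 with probability p. Player II is indifferent when 4p + 24(1−p) = 21p + 15(1−p), giving p = 9/26.

9/26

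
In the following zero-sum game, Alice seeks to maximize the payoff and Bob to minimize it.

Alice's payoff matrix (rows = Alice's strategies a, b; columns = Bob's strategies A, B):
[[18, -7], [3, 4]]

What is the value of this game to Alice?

93/26

Row minima are -7 and 3, so Alice's maximin is 3; column maxima are 18 and 4, so Bob's minimax is 4. These differ, so the equilibrium is in mixed strategies.
Let Alice play a with probability p. Bob is indifferent when 18p + 3(1−p) = −7p + 4(1−p), giving p = 1/26.
Let Bob play A with probability q. Alice is indifferent when 18q − 7(1−q) = 3q + 4(1−q), giving q = 11/26.
The value is 18·(11/26) + (-7)·(15/26) = 93/26.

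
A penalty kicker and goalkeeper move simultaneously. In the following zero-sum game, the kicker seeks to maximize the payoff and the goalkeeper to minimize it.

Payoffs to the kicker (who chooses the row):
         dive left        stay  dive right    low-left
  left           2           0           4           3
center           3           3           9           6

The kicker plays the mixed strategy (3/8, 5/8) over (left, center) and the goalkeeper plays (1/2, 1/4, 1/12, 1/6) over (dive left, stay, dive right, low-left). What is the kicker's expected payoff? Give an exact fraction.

Against (1/2, 1/4, 1/12, 1/6), each row's expected payoff is left: 11/6; center: 4.
Taking the (3/8, 5/8)-weighted average: (3/8)·(11/6) + (5/8)·(4) = 51/16.

51/16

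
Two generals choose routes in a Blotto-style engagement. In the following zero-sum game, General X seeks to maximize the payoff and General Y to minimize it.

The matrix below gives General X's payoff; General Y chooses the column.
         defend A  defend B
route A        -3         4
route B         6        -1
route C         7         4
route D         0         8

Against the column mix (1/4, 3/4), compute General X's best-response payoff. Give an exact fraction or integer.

6

route A: (-3)·(1/4) + (4)·(3/4) = 9/4.
route B: (6)·(1/4) + (-1)·(3/4) = 3/4.
route C: (7)·(1/4) + (4)·(3/4) = 19/4.
route D: (0)·(1/4) + (8)·(3/4) = 6.
The best pure response is route D with expected payoff 6.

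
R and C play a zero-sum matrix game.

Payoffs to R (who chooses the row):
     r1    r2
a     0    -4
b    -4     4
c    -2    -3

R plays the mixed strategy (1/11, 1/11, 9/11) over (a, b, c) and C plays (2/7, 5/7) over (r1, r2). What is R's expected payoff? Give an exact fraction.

-179/77

Against (2/7, 5/7), each row's expected payoff is a: -20/7; b: 12/7; c: -19/7.
Taking the (1/11, 1/11, 9/11)-weighted average: (1/11)·(-20/7) + (1/11)·(12/7) + (9/11)·(-19/7) = -179/77.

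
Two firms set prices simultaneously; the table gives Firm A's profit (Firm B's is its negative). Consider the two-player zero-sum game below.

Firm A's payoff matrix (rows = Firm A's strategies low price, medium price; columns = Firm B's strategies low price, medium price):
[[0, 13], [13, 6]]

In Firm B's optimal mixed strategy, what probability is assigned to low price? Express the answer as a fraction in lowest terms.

Row minima are 0 and 6, so Firm A's maximin is 6; column maxima are 13 and 13, so Firm B's minimax is 13. These differ, so the equilibrium is in mixed strategies.
Let Firm B play low price with probability q. Firm A is indifferent when 13(1−q) = 13q + 6(1−q), giving q = 7/20.

7/20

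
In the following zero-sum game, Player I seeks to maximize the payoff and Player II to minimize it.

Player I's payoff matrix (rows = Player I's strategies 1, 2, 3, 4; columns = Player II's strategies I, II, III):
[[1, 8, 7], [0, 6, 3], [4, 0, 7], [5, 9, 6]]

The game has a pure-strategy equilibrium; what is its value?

5

Row minima: 1, 0, 0, 5 → Player I's maximin is 5.
Column maxima: 5, 9, 7 → Player II's minimax is 5.
They coincide at (4, I), so the value is 5.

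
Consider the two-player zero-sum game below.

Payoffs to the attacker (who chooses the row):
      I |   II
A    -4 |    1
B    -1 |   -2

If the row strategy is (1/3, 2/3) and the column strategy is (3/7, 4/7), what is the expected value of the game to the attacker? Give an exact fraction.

-10/7

Against (3/7, 4/7), each row's expected payoff is A: -8/7; B: -11/7.
Taking the (1/3, 2/3)-weighted average: (1/3)·(-8/7) + (2/3)·(-11/7) = -10/7.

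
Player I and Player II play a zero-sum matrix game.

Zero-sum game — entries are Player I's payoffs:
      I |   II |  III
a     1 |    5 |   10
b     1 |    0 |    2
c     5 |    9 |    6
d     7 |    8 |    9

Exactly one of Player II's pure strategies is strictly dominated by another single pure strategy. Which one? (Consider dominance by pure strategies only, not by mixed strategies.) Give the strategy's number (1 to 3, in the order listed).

Player II prefers columns that give Player I less. Compare III with I: 1 < 10, 1 < 2, 5 < 6, 7 < 9.
So I strictly dominates III for Player II; III is strictly dominated.

3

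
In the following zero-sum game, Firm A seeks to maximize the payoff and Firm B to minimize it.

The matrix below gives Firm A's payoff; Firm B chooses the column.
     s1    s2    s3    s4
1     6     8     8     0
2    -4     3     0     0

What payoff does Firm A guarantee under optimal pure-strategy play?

0

Row minima: 0, -4 → Firm A's maximin is 0.
Column maxima: 6, 8, 8, 0 → Firm B's minimax is 0.
They coincide at (1, s4), so the value is 0.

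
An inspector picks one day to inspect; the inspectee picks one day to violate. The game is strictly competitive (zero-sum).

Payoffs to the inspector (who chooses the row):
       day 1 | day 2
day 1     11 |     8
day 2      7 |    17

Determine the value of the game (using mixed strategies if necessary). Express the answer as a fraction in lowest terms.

131/13

Row minima are 8 and 7, so the inspector's maximin is 8; column maxima are 11 and 17, so the inspectee's minimax is 11. These differ, so the equilibrium is in mixed strategies.
Let the inspector play day 1 with probability p. The inspectee is indifferent when 11p + 7(1−p) = 8p + 17(1−p), giving p = 10/13.
Let the inspectee play day 1 with probability q. The inspector is indifferent when 11q + 8(1−q) = 7q + 17(1−q), giving q = 9/13.
The value is 11·(9/13) + (8)·(4/13) = 131/13.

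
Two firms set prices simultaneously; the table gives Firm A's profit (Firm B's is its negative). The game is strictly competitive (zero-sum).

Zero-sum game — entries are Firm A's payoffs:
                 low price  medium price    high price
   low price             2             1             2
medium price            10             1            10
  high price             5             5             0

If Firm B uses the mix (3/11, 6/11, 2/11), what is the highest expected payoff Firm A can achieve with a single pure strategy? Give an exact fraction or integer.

low price: (2)·(3/11) + (1)·(6/11) + (2)·(2/11) = 16/11.
medium price: (10)·(3/11) + (1)·(6/11) + (10)·(2/11) = 56/11.
high price: (5)·(3/11) + (5)·(6/11) + (0)·(2/11) = 45/11.
The best pure response is medium price with expected payoff 56/11.

56/11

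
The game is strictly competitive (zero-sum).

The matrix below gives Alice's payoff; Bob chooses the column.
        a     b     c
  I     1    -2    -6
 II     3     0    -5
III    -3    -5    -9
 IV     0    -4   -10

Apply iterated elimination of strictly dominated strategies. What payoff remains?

Column b is strictly dominated by c for Bob (-6<-2, -5<0, -9<-5, -10<-4); eliminate b.
Row III is strictly dominated by row I (1>-3, -6>-9); eliminate III.
Column a is strictly dominated by c for Bob (-6<1, -5<3, -10<0); eliminate a.
Row IV is strictly dominated by row I (-6>-10); eliminate IV.
Row I is strictly dominated by row II (-5>-6); eliminate I.
Only (II, c) remains, with payoff -5.

-5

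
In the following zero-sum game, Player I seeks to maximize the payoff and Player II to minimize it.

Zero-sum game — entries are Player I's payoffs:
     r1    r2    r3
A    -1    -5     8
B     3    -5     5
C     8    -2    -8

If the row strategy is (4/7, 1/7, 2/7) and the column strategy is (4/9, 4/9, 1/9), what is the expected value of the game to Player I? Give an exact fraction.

Against (4/9, 4/9, 1/9), each row's expected payoff is A: -16/9; B: -1/3; C: 16/9.
Taking the (4/7, 1/7, 2/7)-weighted average: (4/7)·(-16/9) + (1/7)·(-1/3) + (2/7)·(16/9) = -5/9.

-5/9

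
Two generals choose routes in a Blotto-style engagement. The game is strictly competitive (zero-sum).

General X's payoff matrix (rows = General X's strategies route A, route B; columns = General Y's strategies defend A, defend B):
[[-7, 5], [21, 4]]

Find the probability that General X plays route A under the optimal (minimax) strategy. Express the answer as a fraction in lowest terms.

Row minima are -7 and 4, so General X's maximin is 4; column maxima are 21 and 5, so General Y's minimax is 5. These differ, so the equilibrium is in mixed strategies.
Let General X play route A with probability p. General Y is indifferent when −7p + 21(1−p) = 5p + 4(1−p), giving p = 17/29.

17/29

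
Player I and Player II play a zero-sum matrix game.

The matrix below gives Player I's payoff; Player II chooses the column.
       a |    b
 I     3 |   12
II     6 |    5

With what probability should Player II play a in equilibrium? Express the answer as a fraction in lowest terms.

7/10

Row minima are 3 and 5, so Player I's maximin is 5; column maxima are 6 and 12, so Player II's minimax is 6. These differ, so the equilibrium is in mixed strategies.
Let Player II play a with probability q. Player I is indifferent when 3q + 12(1−q) = 6q + 5(1−q), giving q = 7/10.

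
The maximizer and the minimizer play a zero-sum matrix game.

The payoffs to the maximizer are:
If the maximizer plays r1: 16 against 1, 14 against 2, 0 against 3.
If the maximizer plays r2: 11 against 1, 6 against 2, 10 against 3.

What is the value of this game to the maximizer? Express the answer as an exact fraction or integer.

Column 1 is strictly dominated by 2 for the minimizer (it gives the maximizer more in every row).
The remaining 2×2 game on (r1, r2) × (2, 3) has no saddle point. Let the maximizer play r1 with probability p; indifference gives 14p + 6(1−p) = 10(1−p), so p = 2/9.
Similarly the minimizer's optimal q on 2 is 5/9, and the value is 14·(5/9) + (0)·(4/9) = 70/9.

70/9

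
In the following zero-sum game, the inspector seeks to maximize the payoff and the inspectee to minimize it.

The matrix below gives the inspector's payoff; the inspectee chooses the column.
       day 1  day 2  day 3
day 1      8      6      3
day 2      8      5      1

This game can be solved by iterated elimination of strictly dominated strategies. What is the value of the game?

Column day 1 is strictly dominated by day 2 for the inspectee (6<8, 5<8); eliminate day 1.
Row day 2 is strictly dominated by row day 1 (6>5, 3>1); eliminate day 2.
Column day 2 is strictly dominated by day 3 for the inspectee (3<6); eliminate day 2.
Only (day 1, day 3) remains, with payoff 3.

3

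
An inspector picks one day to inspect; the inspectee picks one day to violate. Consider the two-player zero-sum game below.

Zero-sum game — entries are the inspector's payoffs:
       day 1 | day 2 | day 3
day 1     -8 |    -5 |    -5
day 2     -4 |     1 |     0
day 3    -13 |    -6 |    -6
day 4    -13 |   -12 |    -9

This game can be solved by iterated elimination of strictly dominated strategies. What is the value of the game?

Row day 4 is strictly dominated by row day 1 (-8>-13, -5>-12, -5>-9); eliminate day 4.
Column day 3 is strictly dominated by day 1 for the inspectee (-8<-5, -4<0, -13<-6); eliminate day 3.
Row day 3 is strictly dominated by row day 1 (-8>-13, -5>-6); eliminate day 3.
Column day 2 is strictly dominated by day 1 for the inspectee (-8<-5, -4<1); eliminate day 2.
Row day 1 is strictly dominated by row day 2 (-4>-8); eliminate day 1.
Only (day 2, day 1) remains, with payoff -4.

-4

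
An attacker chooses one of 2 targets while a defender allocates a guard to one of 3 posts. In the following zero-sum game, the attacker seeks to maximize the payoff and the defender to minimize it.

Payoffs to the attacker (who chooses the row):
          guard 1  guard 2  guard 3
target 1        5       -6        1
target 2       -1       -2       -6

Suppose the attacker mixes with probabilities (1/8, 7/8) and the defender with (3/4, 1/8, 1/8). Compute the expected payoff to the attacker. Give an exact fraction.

-73/64

Against (3/4, 1/8, 1/8), each row's expected payoff is target 1: 25/8; target 2: -7/4.
Taking the (1/8, 7/8)-weighted average: (1/8)·(25/8) + (7/8)·(-7/4) = -73/64.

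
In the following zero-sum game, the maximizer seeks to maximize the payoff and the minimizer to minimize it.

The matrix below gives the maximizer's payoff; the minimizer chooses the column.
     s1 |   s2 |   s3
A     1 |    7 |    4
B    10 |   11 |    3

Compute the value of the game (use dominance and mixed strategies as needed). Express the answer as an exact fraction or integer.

37/10

Column s2 is strictly dominated by s1 for the minimizer (it gives the maximizer more in every row).
The remaining 2×2 game on (A, B) × (s1, s3) has no saddle point. Let the maximizer play A with probability p; indifference gives p + 10(1−p) = 4p + 3(1−p), so p = 7/10.
Similarly the minimizer's optimal q on s1 is 1/10, and the value is 1·(1/10) + (4)·(9/10) = 37/10.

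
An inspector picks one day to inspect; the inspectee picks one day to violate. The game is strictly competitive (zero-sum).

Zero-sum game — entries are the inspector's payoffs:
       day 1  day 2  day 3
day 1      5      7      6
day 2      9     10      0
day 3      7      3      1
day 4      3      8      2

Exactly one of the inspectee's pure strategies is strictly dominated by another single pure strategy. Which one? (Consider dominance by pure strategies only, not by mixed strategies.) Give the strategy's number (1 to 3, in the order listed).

2

The inspectee prefers columns that give the inspector less. Compare day 2 with day 3: 6 < 7, 0 < 10, 1 < 3, 2 < 8.
So day 3 strictly dominates day 2 for the inspectee; day 2 is strictly dominated.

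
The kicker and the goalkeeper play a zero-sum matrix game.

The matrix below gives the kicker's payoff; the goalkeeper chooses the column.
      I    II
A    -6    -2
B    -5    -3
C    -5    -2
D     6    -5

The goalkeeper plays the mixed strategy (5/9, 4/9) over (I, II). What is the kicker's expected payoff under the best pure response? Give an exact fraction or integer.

A: (-6)·(5/9) + (-2)·(4/9) = -38/9.
B: (-5)·(5/9) + (-3)·(4/9) = -37/9.
C: (-5)·(5/9) + (-2)·(4/9) = -11/3.
D: (6)·(5/9) + (-5)·(4/9) = 10/9.
The best pure response is D with expected payoff 10/9.

10/9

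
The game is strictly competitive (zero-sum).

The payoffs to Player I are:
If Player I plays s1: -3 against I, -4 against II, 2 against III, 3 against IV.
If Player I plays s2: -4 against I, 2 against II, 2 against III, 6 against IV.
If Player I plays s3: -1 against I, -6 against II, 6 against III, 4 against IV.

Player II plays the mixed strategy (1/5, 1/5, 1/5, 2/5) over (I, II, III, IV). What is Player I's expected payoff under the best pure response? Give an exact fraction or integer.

12/5

s1: (-3)·(1/5) + (-4)·(1/5) + (2)·(1/5) + (3)·(2/5) = 1/5.
s2: (-4)·(1/5) + (2)·(1/5) + (2)·(1/5) + (6)·(2/5) = 12/5.
s3: (-1)·(1/5) + (-6)·(1/5) + (6)·(1/5) + (4)·(2/5) = 7/5.
The best pure response is s2 with expected payoff 12/5.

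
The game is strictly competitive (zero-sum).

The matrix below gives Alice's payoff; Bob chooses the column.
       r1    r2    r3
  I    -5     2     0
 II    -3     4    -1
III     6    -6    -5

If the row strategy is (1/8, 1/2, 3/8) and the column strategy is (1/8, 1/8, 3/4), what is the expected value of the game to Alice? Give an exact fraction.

-113/64

Against (1/8, 1/8, 3/4), each row's expected payoff is I: -3/8; II: -5/8; III: -15/4.
Taking the (1/8, 1/2, 3/8)-weighted average: (1/8)·(-3/8) + (1/2)·(-5/8) + (3/8)·(-15/4) = -113/64.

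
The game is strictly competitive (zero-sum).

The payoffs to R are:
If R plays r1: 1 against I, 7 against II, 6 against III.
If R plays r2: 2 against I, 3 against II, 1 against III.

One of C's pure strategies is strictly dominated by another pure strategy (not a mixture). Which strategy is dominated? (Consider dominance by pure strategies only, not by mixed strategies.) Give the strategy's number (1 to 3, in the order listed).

2

C prefers columns that give R less. Compare II with I: 1 < 7, 2 < 3.
So I strictly dominates II for C; II is strictly dominated.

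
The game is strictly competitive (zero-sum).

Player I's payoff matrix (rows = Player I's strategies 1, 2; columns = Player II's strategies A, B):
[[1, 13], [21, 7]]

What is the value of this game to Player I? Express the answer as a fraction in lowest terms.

Row minima are 1 and 7, so Player I's maximin is 7; column maxima are 21 and 13, so Player II's minimax is 13. These differ, so the equilibrium is in mixed strategies.
Let Player I play 1 with probability p. Player II is indifferent when p + 21(1−p) = 13p + 7(1−p), giving p = 7/13.
Let Player II play A with probability q. Player I is indifferent when q + 13(1−q) = 21q + 7(1−q), giving q = 3/13.
The value is 1·(3/13) + (13)·(10/13) = 133/13.

133/13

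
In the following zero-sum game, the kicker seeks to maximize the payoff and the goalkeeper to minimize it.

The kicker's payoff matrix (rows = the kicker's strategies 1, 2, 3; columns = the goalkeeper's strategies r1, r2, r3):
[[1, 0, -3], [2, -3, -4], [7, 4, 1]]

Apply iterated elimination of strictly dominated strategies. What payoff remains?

Row 1 is strictly dominated by row 3 (7>1, 4>0, 1>-3); eliminate 1.
Column r1 is strictly dominated by r2 for the goalkeeper (-3<2, 4<7); eliminate r1.
Row 2 is strictly dominated by row 3 (4>-3, 1>-4); eliminate 2.
Column r2 is strictly dominated by r3 for the goalkeeper (1<4); eliminate r2.
Only (3, r3) remains, with payoff 1.

1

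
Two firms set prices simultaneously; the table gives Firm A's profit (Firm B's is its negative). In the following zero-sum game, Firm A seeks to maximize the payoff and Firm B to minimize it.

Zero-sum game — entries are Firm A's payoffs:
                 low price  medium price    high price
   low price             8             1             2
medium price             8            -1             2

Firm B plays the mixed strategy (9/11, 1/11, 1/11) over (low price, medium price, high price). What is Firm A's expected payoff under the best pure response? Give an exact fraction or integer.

low price: (8)·(9/11) + (1)·(1/11) + (2)·(1/11) = 75/11.
medium price: (8)·(9/11) + (-1)·(1/11) + (2)·(1/11) = 73/11.
The best pure response is low price with expected payoff 75/11.

75/11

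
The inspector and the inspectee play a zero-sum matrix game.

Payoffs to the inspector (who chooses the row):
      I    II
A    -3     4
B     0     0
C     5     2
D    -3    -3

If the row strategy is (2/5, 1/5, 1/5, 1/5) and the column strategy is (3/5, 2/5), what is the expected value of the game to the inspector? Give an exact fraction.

2/25

Against (3/5, 2/5), each row's expected payoff is A: -1/5; B: 0; C: 19/5; D: -3.
Taking the (2/5, 1/5, 1/5, 1/5)-weighted average: (2/5)·(-1/5) + (1/5)·(0) + (1/5)·(19/5) + (1/5)·(-3) = 2/25.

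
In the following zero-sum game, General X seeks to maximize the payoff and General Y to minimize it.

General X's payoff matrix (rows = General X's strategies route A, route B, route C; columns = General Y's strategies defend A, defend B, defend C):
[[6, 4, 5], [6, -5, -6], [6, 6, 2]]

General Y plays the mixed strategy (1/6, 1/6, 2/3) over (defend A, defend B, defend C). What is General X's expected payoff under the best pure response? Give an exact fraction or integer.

route A: (6)·(1/6) + (4)·(1/6) + (5)·(2/3) = 5.
route B: (6)·(1/6) + (-5)·(1/6) + (-6)·(2/3) = -23/6.
route C: (6)·(1/6) + (6)·(1/6) + (2)·(2/3) = 10/3.
The best pure response is route A with expected payoff 5.

5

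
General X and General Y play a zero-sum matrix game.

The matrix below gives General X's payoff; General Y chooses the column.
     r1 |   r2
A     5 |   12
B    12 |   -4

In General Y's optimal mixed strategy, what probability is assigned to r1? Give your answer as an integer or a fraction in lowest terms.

16/23

Row minima are 5 and -4, so General X's maximin is 5; column maxima are 12 and 12, so General Y's minimax is 12. These differ, so the equilibrium is in mixed strategies.
Let General Y play r1 with probability q. General X is indifferent when 5q + 12(1−q) = 12q − 4(1−q), giving q = 16/23.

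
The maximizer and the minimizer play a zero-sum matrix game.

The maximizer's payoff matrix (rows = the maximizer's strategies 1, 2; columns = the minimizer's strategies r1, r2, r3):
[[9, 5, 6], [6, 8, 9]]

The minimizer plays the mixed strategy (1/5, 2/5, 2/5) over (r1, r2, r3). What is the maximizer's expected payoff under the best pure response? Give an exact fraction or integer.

1: (9)·(1/5) + (5)·(2/5) + (6)·(2/5) = 31/5.
2: (6)·(1/5) + (8)·(2/5) + (9)·(2/5) = 8.
The best pure response is 2 with expected payoff 8.

8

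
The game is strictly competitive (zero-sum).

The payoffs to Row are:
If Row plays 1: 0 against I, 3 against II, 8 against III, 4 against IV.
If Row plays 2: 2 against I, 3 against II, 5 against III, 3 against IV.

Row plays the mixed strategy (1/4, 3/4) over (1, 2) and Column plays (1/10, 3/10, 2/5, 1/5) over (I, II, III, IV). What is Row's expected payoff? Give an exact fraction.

4

Against (1/10, 3/10, 2/5, 1/5), each row's expected payoff is 1: 49/10; 2: 37/10.
Taking the (1/4, 3/4)-weighted average: (1/4)·(49/10) + (3/4)·(37/10) = 4.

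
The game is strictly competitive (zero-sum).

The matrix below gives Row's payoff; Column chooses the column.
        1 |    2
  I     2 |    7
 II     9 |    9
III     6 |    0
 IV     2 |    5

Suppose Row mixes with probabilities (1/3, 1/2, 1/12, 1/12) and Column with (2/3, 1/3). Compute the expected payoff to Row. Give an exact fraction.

Against (2/3, 1/3), each row's expected payoff is I: 11/3; II: 9; III: 4; IV: 3.
Taking the (1/3, 1/2, 1/12, 1/12)-weighted average: (1/3)·(11/3) + (1/2)·(9) + (1/12)·(4) + (1/12)·(3) = 227/36.

227/36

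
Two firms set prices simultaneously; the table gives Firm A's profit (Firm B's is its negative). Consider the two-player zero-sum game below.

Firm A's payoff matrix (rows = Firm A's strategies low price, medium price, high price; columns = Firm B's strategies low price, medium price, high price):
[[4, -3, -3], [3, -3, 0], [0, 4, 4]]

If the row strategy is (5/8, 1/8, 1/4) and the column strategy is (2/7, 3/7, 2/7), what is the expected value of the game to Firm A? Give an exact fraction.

Against (2/7, 3/7, 2/7), each row's expected payoff is low price: -1; medium price: -3/7; high price: 20/7.
Taking the (5/8, 1/8, 1/4)-weighted average: (5/8)·(-1) + (1/8)·(-3/7) + (1/4)·(20/7) = 1/28.

1/28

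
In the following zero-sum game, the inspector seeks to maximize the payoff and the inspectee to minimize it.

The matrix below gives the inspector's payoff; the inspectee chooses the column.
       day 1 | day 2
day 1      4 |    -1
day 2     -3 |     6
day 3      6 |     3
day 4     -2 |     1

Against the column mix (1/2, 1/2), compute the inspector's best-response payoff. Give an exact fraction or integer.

day 1: (4)·(1/2) + (-1)·(1/2) = 3/2.
day 2: (-3)·(1/2) + (6)·(1/2) = 3/2.
day 3: (6)·(1/2) + (3)·(1/2) = 9/2.
day 4: (-2)·(1/2) + (1)·(1/2) = -1/2.
The best pure response is day 3 with expected payoff 9/2.

9/2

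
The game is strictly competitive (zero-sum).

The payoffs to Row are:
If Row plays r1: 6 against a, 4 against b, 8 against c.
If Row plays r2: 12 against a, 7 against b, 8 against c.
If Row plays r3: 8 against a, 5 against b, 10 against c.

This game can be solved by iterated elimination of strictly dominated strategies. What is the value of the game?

7

Column c is strictly dominated by b for Column (4<8, 7<8, 5<10); eliminate c.
Column a is strictly dominated by b for Column (4<6, 7<12, 5<8); eliminate a.
Row r3 is strictly dominated by row r2 (7>5); eliminate r3.
Row r1 is strictly dominated by row r2 (7>4); eliminate r1.
Only (r2, b) remains, with payoff 7.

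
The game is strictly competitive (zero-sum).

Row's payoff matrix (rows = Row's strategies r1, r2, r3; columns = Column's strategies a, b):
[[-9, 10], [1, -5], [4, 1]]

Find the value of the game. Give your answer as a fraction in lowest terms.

49/22

Row r2 is strictly dominated by row r3, so Row never plays it.
The remaining 2×2 game on (r1, r3) × (a, b) has no saddle point. Let Row play r1 with probability p; indifference gives −9p + 4(1−p) = 10p + (1−p), so p = 3/22.
Similarly Column's optimal q on a is 9/22, and the value is -9·(9/22) + (10)·(13/22) = 49/22.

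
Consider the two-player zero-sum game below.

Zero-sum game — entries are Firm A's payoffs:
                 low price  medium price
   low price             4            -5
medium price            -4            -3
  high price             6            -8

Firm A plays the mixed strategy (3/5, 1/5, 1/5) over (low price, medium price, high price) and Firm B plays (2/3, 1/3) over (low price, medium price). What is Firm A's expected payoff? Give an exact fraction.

Against (2/3, 1/3), each row's expected payoff is low price: 1; medium price: -11/3; high price: 4/3.
Taking the (3/5, 1/5, 1/5)-weighted average: (3/5)·(1) + (1/5)·(-11/3) + (1/5)·(4/3) = 2/15.

2/15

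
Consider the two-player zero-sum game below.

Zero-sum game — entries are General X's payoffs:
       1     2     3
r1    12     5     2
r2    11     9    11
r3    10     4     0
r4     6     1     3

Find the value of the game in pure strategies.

9

Row minima: 2, 9, 0, 1 → General X's maximin is 9.
Column maxima: 12, 9, 11 → General Y's minimax is 9.
They coincide at (r2, 2), so the value is 9.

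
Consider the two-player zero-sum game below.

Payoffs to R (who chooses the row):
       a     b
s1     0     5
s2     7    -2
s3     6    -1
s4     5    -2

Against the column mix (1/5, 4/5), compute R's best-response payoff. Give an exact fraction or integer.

4

s1: (0)·(1/5) + (5)·(4/5) = 4.
s2: (7)·(1/5) + (-2)·(4/5) = -1/5.
s3: (6)·(1/5) + (-1)·(4/5) = 2/5.
s4: (5)·(1/5) + (-2)·(4/5) = -3/5.
The best pure response is s1 with expected payoff 4.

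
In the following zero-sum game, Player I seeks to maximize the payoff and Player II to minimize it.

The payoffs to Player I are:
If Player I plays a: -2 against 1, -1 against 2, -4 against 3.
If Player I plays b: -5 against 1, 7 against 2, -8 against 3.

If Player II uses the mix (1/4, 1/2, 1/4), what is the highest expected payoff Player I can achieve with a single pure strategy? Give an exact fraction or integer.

a: (-2)·(1/4) + (-1)·(1/2) + (-4)·(1/4) = -2.
b: (-5)·(1/4) + (7)·(1/2) + (-8)·(1/4) = 1/4.
The best pure response is b with expected payoff 1/4.

1/4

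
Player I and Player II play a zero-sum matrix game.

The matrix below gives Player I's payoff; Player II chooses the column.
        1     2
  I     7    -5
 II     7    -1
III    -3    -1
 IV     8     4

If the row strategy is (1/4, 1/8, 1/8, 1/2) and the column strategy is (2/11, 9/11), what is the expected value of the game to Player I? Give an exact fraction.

17/11

Against (2/11, 9/11), each row's expected payoff is I: -31/11; II: 5/11; III: -15/11; IV: 52/11.
Taking the (1/4, 1/8, 1/8, 1/2)-weighted average: (1/4)·(-31/11) + (1/8)·(5/11) + (1/8)·(-15/11) + (1/2)·(52/11) = 17/11.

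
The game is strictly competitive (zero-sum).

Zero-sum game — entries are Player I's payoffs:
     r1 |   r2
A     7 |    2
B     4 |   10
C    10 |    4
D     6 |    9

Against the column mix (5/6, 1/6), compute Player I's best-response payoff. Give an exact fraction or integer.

A: (7)·(5/6) + (2)·(1/6) = 37/6.
B: (4)·(5/6) + (10)·(1/6) = 5.
C: (10)·(5/6) + (4)·(1/6) = 9.
D: (6)·(5/6) + (9)·(1/6) = 13/2.
The best pure response is C with expected payoff 9.

9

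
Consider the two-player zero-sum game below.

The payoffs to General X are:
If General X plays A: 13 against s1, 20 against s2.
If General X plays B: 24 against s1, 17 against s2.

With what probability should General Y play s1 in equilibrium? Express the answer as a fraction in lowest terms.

3/14

Row minima are 13 and 17, so General X's maximin is 17; column maxima are 24 and 20, so General Y's minimax is 20. These differ, so the equilibrium is in mixed strategies.
Let General Y play s1 with probability q. General X is indifferent when 13q + 20(1−q) = 24q + 17(1−q), giving q = 3/14.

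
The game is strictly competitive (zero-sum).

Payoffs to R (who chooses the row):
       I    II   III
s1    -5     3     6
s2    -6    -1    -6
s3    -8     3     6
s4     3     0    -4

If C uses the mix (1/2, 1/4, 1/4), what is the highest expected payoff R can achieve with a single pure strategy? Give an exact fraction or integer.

s1: (-5)·(1/2) + (3)·(1/4) + (6)·(1/4) = -1/4.
s2: (-6)·(1/2) + (-1)·(1/4) + (-6)·(1/4) = -19/4.
s3: (-8)·(1/2) + (3)·(1/4) + (6)·(1/4) = -7/4.
s4: (3)·(1/2) + (0)·(1/4) + (-4)·(1/4) = 1/2.
The best pure response is s4 with expected payoff 1/2.

1/2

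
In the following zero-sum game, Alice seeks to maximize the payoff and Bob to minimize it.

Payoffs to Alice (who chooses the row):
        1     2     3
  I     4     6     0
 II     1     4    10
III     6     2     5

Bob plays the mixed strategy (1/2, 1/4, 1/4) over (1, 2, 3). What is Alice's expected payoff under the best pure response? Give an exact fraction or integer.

19/4

I: (4)·(1/2) + (6)·(1/4) + (0)·(1/4) = 7/2.
II: (1)·(1/2) + (4)·(1/4) + (10)·(1/4) = 4.
III: (6)·(1/2) + (2)·(1/4) + (5)·(1/4) = 19/4.
The best pure response is III with expected payoff 19/4.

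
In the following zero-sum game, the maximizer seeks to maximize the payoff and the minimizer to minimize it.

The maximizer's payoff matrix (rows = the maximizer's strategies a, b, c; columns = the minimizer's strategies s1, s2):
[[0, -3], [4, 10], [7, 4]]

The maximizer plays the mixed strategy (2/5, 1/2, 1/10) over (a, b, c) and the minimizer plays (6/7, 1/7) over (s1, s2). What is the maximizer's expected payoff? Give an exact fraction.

102/35

Against (6/7, 1/7), each row's expected payoff is a: -3/7; b: 34/7; c: 46/7.
Taking the (2/5, 1/2, 1/10)-weighted average: (2/5)·(-3/7) + (1/2)·(34/7) + (1/10)·(46/7) = 102/35.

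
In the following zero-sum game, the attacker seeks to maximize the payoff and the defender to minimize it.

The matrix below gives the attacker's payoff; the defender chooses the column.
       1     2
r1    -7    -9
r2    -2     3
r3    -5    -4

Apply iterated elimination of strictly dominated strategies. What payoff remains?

-2

Row r3 is strictly dominated by row r2 (-2>-5, 3>-4); eliminate r3.
Row r1 is strictly dominated by row r2 (-2>-7, 3>-9); eliminate r1.
Column 2 is strictly dominated by 1 for the defender (-2<3); eliminate 2.
Only (r2, 1) remains, with payoff -2.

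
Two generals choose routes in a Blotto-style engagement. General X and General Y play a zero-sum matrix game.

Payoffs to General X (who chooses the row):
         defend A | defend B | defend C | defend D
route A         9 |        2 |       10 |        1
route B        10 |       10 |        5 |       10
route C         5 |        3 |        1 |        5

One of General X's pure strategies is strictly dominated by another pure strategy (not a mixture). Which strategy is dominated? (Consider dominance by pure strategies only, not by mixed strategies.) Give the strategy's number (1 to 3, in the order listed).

Compare route C with route B: 10 > 5, 10 > 3, 5 > 1, 10 > 5.
So route B strictly dominates route C for General X; route C is strictly dominated.

3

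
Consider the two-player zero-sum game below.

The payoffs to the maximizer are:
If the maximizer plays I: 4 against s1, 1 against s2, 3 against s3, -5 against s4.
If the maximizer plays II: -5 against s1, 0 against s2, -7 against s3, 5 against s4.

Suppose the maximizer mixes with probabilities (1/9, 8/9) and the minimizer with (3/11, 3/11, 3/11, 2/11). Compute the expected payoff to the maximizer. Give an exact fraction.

-194/99

Against (3/11, 3/11, 3/11, 2/11), each row's expected payoff is I: 14/11; II: -26/11.
Taking the (1/9, 8/9)-weighted average: (1/9)·(14/11) + (8/9)·(-26/11) = -194/99.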